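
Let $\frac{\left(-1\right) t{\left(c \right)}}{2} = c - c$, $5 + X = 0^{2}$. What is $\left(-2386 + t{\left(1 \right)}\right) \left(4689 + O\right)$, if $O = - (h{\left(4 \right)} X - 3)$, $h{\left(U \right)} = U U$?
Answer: $-11385992$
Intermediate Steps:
$h{\left(U \right)} = U^{2}$
$X = -5$ ($X = -5 + 0^{2} = -5 + 0 = -5$)
$t{\left(c \right)} = 0$ ($t{\left(c \right)} = - 2 \left(c - c\right) = \left(-2\right) 0 = 0$)
$O = 83$ ($O = - (4^{2} \left(-5\right) - 3) = - (16 \left(-5\right) - 3) = - (-80 - 3) = \left(-1\right) \left(-83\right) = 83$)
$\left(-2386 + t{\left(1 \right)}\right) \left(4689 + O\right) = \left(-2386 + 0\right) \left(4689 + 83\right) = \left(-2386\right) 4772 = -11385992$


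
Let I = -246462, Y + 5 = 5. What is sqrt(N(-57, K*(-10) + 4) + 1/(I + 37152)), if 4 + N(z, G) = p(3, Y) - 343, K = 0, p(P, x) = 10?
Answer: I*sqrt(14764198055010)/209310 ≈ 18.358*I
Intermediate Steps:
Y = 0 (Y = -5 + 5 = 0)
N(z, G) = -337 (N(z, G) = -4 + (10 - 343) = -4 - 333 = -337)
sqrt(N(-57, K*(-10) + 4) + 1/(I + 37152)) = sqrt(-337 + 1/(-246462 + 37152)) = sqrt(-337 + 1/(-209310)) = sqrt(-337 - 1/209310) = sqrt(-70537471/209310) = I*sqrt(14764198055010)/209310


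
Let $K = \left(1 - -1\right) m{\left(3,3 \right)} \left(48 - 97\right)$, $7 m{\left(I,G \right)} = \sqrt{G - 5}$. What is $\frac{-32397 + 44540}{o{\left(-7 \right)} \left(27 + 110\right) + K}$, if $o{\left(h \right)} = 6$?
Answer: $\frac{4990773}{338038} + \frac{85001 i \sqrt{2}}{338038} \approx 14.764 + 0.35561 i$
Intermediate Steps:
$m{\left(I,G \right)} = \frac{\sqrt{-5 + G}}{7}$ ($m{\left(I,G \right)} = \frac{\sqrt{G - 5}}{7} = \frac{\sqrt{-5 + G}}{7}$)
$K = - 14 i \sqrt{2}$ ($K = \left(1 - -1\right) \frac{\sqrt{-5 + 3}}{7} \left(48 - 97\right) = \left(1 + 1\right) \frac{\sqrt{-2}}{7} \left(-49\right) = 2 \frac{i \sqrt{2}}{7} \left(-49\right) = \frac{2 i \sqrt{2}}{7} \left(-49\right) = - 14 i \sqrt{2} \approx - 19.799 i$)
$\frac{-32397 + 44540}{o{\left(-7 \right)} \left(27 + 110\right) + K} = \frac{-32397 + 44540}{6 \left(27 + 110\right) - 14 i \sqrt{2}} = \frac{12143}{6 \cdot 137 - 14 i \sqrt{2}} = \frac{12143}{822 - 14 i \sqrt{2}}$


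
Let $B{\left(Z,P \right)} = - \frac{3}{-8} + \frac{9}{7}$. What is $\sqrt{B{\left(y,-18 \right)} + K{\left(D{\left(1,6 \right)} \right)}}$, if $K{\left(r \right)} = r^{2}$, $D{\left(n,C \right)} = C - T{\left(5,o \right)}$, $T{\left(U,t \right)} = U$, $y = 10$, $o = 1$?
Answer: $\frac{\sqrt{2086}}{28} \approx 1.6312$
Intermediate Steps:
$B{\left(Z,P \right)} = \frac{93}{56}$ ($B{\left(Z,P \right)} = \left(-3\right) \left(- \frac{1}{8}\right) + 9 \cdot \frac{1}{7} = \frac{3}{8} + \frac{9}{7} = \frac{93}{56}$)
$D{\left(n,C \right)} = -5 + C$ ($D{\left(n,C \right)} = C - 5 = -5 + C$)
$\sqrt{B{\left(y,-18 \right)} + K{\left(D{\left(1,6 \right)} \right)}} = \sqrt{\frac{93}{56} + \left(-5 + 6\right)^{2}} = \sqrt{\frac{93}{56} + 1^{2}} = \sqrt{\frac{93}{56} + 1} = \sqrt{\frac{149}{56}} = \frac{\sqrt{2086}}{28}$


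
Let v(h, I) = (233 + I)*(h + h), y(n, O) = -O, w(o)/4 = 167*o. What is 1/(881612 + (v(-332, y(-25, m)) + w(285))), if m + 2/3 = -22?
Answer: 3/2706688 ≈ 1.1084e-6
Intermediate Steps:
w(o) = 668*o (w(o) = 4*(167*o) = 668*o)
m = -68/3 (m = -2/3 - 22 = -68/3 ≈ -22.667)
v(h, I) = 2*h*(233 + I) (v(h, I) = (233 + I)*(2*h) = 2*h*(233 + I))
1/(881612 + (v(-332, y(-25, m)) + w(285))) = 1/(881612 + (2*(-332)*(233 - 1*(-68/3)) + 668*285)) = 1/(881612 + (2*(-332)*(233 + 68/3) + 190380)) = 1/(881612 + (2*(-332)*(767/3) + 190380)) = 1/(881612 + (-509288/3 + 190380)) = 1/(881612 + 61852/3) = 1/(2706688/3) = 3/2706688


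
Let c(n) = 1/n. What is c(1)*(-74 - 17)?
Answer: -91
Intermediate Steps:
c(n) = 1/n
c(1)*(-74 - 17) = (-74 - 17)/1 = 1*(-91) = -91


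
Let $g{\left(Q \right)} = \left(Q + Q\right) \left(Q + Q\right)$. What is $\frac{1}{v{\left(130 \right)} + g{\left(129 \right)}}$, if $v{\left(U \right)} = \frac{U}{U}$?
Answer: $\frac{1}{66565} \approx 1.5023 \cdot 10^{-5}$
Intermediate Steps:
$v{\left(U \right)} = 1$
$g{\left(Q \right)} = 4 Q^{2}$ ($g{\left(Q \right)} = 2 Q 2 Q = 4 Q^{2}$)
$\frac{1}{v{\left(130 \right)} + g{\left(129 \right)}} = \frac{1}{1 + 4 \cdot 129^{2}} = \frac{1}{1 + 4 \cdot 16641} = \frac{1}{1 + 66564} = \frac{1}{66565}$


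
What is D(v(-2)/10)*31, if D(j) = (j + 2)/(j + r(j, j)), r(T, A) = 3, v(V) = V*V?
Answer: 372/17 ≈ 21.882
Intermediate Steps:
v(V) = V**2
D(j) = (2 + j)/(3 + j) (D(j) = (j + 2)/(j + 3) = (2 + j)/(3 + j))
D(v(-2)/10)*31 = ((2 + (-2)**2/10)/(3 + (-2)**2/10))*31 = ((2 + 4*(1/10))/(3 + 4*(1/10)))*31 = ((2 + 2/5)/(3 + 2/5))*31 = ((12/5)/(17/5))*31 = ((5/17)*(12/5))*31 = (12/17)*31 = 372/17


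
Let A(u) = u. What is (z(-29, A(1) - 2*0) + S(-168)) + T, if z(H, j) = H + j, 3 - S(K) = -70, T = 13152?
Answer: 13197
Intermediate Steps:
S(K) = 73 (S(K) = 3 - 1*(-70) = 3 + 70 = 73)
(z(-29, A(1) - 2*0) + S(-168)) + T = ((-29 + (1 - 2*0)) + 73) + 13152 = ((-29 + (1 + 0)) + 73) + 13152 = ((-29 + 1) + 73) + 13152 = (-28 + 73) + 13152 = 45 + 13152 = 13197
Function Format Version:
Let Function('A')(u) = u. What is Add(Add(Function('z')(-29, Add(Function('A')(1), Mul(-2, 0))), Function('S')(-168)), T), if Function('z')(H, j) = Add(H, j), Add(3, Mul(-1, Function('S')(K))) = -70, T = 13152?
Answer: 13197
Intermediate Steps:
Function('S')(K) = 73 (Function('S')(K) = Add(3, Mul(-1, -70)) = Add(3, 70) = 73)
Add(Add(Function('z')(-29, Add(Function('A')(1), Mul(-2, 0))), Function('S')(-168)), T) = Add(Add(Add(-29, Add(1, Mul(-2, 0))), 73), 13152) = Add(Add(Add(-29, Add(1, 0)), 73), 13152) = Add(Add(Add(-29, 1), 73), 13152) = Add(Add(-28, 73), 13152) = Add(45, 13152) = 13197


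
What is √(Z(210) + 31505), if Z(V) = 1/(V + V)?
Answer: √1389370605/210 ≈ 177.50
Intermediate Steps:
Z(V) = 1/(2*V)
√(Z(210) + 31505) = √((½)/210 + 31505) = √((½)*(1/210) + 31505) = √(1/420 + 31505) = √(13232101/420) = √1389370605/210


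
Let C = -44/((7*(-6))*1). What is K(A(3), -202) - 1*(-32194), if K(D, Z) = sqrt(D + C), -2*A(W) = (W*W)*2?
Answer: 32194 + I*sqrt(3507)/21 ≈ 32194.0 + 2.82*I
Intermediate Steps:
C = 22/21 (C = -44/((-42*1)) = -44/(-42) = -44*(-1/42) = 22/21 ≈ 1.0476)
A(W) = -W**2 (A(W) = -W*W*2/2 = -W**2*2/2 = -W**2)
K(D, Z) = sqrt(22/21 + D) (K(D, Z) = sqrt(D + 22/21) = sqrt(22/21 + D))
K(A(3), -202) - 1*(-32194) = sqrt(462 + 441*(-1*3**2))/21 - 1*(-32194) = sqrt(462 + 441*(-1*9))/21 + 32194 = sqrt(462 + 441*(-9))/21 + 32194 = sqrt(462 - 3969)/21 + 32194 = sqrt(-3507)/21 + 32194 = (I*sqrt(3507))/21 + 32194 = I*sqrt(3507)/21 + 32194 = 32194 + I*sqrt(3507)/21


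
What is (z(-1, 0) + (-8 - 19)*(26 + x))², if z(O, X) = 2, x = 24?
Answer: 1817104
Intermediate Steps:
(z(-1, 0) + (-8 - 19)*(26 + x))² = (2 + (-8 - 19)*(26 + 24))² = (2 - 27*50)² = (2 - 1350)² = (-1348)² = 1817104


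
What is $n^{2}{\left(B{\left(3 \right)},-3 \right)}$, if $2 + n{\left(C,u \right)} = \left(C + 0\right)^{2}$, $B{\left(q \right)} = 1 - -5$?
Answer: $1156$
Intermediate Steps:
$B{\left(q \right)} = 6$ ($B{\left(q \right)} = 1 + 5 = 6$)
$n{\left(C,u \right)} = -2 + C^{2}$ ($n{\left(C,u \right)} = -2 + \left(C + 0\right)^{2} = -2 + C^{2}$)
$n^{2}{\left(B{\left(3 \right)},-3 \right)} = \left(-2 + 6^{2}\right)^{2} = \left(-2 + 36\right)^{2} = 34^{2} = 1156$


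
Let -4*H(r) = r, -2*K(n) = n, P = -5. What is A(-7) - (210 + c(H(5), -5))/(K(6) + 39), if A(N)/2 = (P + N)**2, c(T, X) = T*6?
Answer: 2259/8 ≈ 282.38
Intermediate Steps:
K(n) = -n/2
H(r) = -r/4
c(T, X) = 6*T
A(N) = 2*(-5 + N)**2
A(-7) - (210 + c(H(5), -5))/(K(6) + 39) = 2*(-5 - 7)**2 - (210 + 6*(-1/4*5))/(-1/2*6 + 39) = 2*(-12)**2 - (210 + 6*(-5/4))/(-3 + 39) = 2*144 - (210 - 15/2)/36 = 288 - 405/(2*36) = 288 - 1*45/8 = 288 - 45/8 = 2259/8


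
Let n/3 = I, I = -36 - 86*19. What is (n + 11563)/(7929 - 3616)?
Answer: 6553/4313 ≈ 1.5194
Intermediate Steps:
I = -1670 (I = -36 - 1634 = -1670)
n = -5010 (n = 3*(-1670) = -5010)
(n + 11563)/(7929 - 3616) = (-5010 + 11563)/(7929 - 3616) = 6553/4313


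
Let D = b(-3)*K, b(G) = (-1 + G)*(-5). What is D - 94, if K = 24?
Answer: 386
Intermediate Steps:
b(G) = 5 - 5*G
D = 480 (D = (5 - 5*(-3))*24 = (5 + 15)*24 = 20*24 = 480)
D - 94 = 480 - 94 = 386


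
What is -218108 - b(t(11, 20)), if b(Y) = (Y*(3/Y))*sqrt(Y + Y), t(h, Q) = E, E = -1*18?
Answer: -218108 - 18*I ≈ -2.1811e+5 - 18.0*I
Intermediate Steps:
E = -18
t(h, Q) = -18
b(Y) = 3*sqrt(2)*sqrt(Y) (b(Y) = 3*sqrt(2*Y) = 3*(sqrt(2)*sqrt(Y)) = 3*sqrt(2)*sqrt(Y))
-218108 - b(t(11, 20)) = -218108 - 3*sqrt(2)*sqrt(-18) = -218108 - 3*sqrt(2)*3*I*sqrt(2) = -218108 - 18*I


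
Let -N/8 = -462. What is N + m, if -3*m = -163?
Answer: 11251/3 ≈ 3750.3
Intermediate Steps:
m = 163/3 (m = -⅓*(-163) = 163/3 ≈ 54.333)
N = 3696 (N = -8*(-462) = 3696)
N + m = 3696 + 163/3 = 11251/3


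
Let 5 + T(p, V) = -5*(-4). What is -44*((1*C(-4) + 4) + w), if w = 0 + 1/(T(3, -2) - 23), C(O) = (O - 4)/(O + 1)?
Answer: -1727/6 ≈ -287.83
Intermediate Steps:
C(O) = (-4 + O)/(1 + O)
T(p, V) = 15 (T(p, V) = -5 - 5*(-4) = -5 + 20 = 15)
w = -⅛ (w = 0 + 1/(15 - 23) = 0 + 1/(-8) = 0 - ⅛ = -⅛ ≈ -0.12500)
-44*((1*C(-4) + 4) + w) = -44*((1*((-4 - 4)/(1 - 4)) + 4) - ⅛) = -44*((1*(-8/(-3)) + 4) - ⅛) = -44*((1*(-⅓*(-8)) + 4) - ⅛) = -44*((1*(8/3) + 4) - ⅛) = -44*((8/3 + 4) - ⅛) = -44*(20/3 - ⅛) = -44*157/24 = -1727/6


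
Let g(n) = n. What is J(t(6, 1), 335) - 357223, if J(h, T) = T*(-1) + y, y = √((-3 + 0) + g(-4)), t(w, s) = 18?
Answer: -357558 + I*√7 ≈ -3.5756e+5 + 2.6458*I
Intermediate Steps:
y = I*√7 (y = √((-3 + 0) - 4) = √(-3 - 4) = √(-7) = I*√7 ≈ 2.6458*I)
J(h, T) = -T + I*√7 (J(h, T) = T*(-1) + I*√7 = -T + I*√7)
J(t(6, 1), 335) - 357223 = (-1*335 + I*√7) - 357223 = (-335 + I*√7) - 357223 = -357558 + I*√7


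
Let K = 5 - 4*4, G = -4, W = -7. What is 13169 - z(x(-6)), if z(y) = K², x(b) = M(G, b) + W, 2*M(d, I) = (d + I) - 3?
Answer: 13048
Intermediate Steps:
K = -11 (K = 5 - 16 = -11)
M(d, I) = -3/2 + I/2 + d/2 (M(d, I) = ((d + I) - 3)/2 = ((I + d) - 3)/2 = (-3 + I + d)/2 = -3/2 + I/2 + d/2)
x(b) = -21/2 + b/2 (x(b) = (-3/2 + b/2 + (½)*(-4)) - 7 = (-3/2 + b/2 - 2) - 7 = (-7/2 + b/2) - 7 = -21/2 + b/2)
z(y) = 121 (z(y) = (-11)² = 121)
13169 - z(x(-6)) = 13169 - 1*121 = 13169 - 121 = 13048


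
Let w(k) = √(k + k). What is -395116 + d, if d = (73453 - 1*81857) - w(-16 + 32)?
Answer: -403520 - 4*√2 ≈ -4.0353e+5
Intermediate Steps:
w(k) = √2*√k (w(k) = √(2*k) = √2*√k)
d = -8404 - 4*√2 (d = (73453 - 1*81857) - √2*√(-16 + 32) = (73453 - 81857) - √2*√16 = -8404 - √2*4 = -8404 - 4*√2 ≈ -8409.7)
-395116 + d = -395116 + (-8404 - 4*√2) = -403520 - 4*√2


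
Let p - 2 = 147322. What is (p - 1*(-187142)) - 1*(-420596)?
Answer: 755062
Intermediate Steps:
p = 147324 (p = 2 + 147322 = 147324)
(p - 1*(-187142)) - 1*(-420596) = (147324 - 1*(-187142)) - 1*(-420596) = (147324 + 187142) + 420596 = 334466 + 420596 = 755062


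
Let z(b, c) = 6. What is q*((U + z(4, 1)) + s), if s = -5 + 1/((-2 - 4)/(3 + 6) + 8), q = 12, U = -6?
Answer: -642/11 ≈ -58.364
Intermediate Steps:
s = -107/22 (s = -5 + 1/(-6/9 + 8) = -5 + 1/(-6*⅑ + 8) = -5 + 1/(-⅔ + 8) = -5 + 1/(22/3) = -5 + 3/22 = -107/22 ≈ -4.8636)
q*((U + z(4, 1)) + s) = 12*((-6 + 6) - 107/22) = 12*(0 - 107/22) = 12*(-107/22) = -642/11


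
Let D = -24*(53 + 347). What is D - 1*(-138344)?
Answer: 128744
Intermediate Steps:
D = -9600 (D = -24*400 = -9600)
D - 1*(-138344) = -9600 - 1*(-138344) = -9600 + 138344 = 128744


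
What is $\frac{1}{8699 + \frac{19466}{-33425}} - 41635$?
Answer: $- \frac{12105151762290}{290744609} \approx -41635.0$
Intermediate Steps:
$\frac{1}{8699 + \frac{19466}{-33425}} - 41635 = \frac{1}{8699 + 19466 \left(- \frac{1}{33425}\right)} - 41635 = \frac{1}{8699 - \frac{19466}{33425}} - 41635 = \frac{1}{\frac{290744609}{33425}} - 41635 = \frac{33425}{290744609} - 41635 = - \frac{12105151762290}{290744609}$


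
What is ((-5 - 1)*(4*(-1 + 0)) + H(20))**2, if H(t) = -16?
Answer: 64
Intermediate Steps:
((-5 - 1)*(4*(-1 + 0)) + H(20))**2 = ((-5 - 1)*(4*(-1 + 0)) - 16)**2 = (-24*(-1) - 16)**2 = (-6*(-4) - 16)**2 = (24 - 16)**2 = 8**2 = 64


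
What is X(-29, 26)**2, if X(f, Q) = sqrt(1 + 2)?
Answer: 3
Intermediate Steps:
X(f, Q) = sqrt(3)
X(-29, 26)**2 = (sqrt(3))**2 = 3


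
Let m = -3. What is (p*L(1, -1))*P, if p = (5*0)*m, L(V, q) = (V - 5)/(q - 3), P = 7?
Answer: 0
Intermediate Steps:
L(V, q) = (-5 + V)/(-3 + q)
p = 0 (p = (5*0)*(-3) = 0*(-3) = 0)
(p*L(1, -1))*P = (0*((-5 + 1)/(-3 - 1)))*7 = (0*(-4/(-4)))*7 = (0*(-¼*(-4)))*7 = (0*1)*7 = 0*7 = 0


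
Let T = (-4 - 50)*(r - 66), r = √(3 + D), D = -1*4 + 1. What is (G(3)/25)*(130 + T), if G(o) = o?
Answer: 11082/25 ≈ 443.28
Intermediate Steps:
D = -3 (D = -4 + 1 = -3)
r = 0 (r = √(3 - 3) = √0 = 0)
T = 3564 (T = (-4 - 50)*(0 - 66) = -54*(-66) = 3564)
(G(3)/25)*(130 + T) = (3/25)*(130 + 3564) = (3*(1/25))*3694 = (3/25)*3694 = 11082/25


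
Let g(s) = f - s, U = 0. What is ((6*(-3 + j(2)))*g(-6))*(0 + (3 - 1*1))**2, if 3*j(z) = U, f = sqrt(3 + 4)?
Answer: -432 - 72*sqrt(7) ≈ -622.49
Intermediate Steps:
f = sqrt(7) ≈ 2.6458
j(z) = 0 (j(z) = (1/3)*0 = 0)
g(s) = sqrt(7) - s
((6*(-3 + j(2)))*g(-6))*(0 + (3 - 1*1))**2 = ((6*(-3 + 0))*(sqrt(7) - 1*(-6)))*(0 + (3 - 1*1))**2 = ((6*(-3))*(sqrt(7) + 6))*(0 + (3 - 1))**2 = (-18*(6 + sqrt(7)))*(0 + 2)**2 = (-108 - 18*sqrt(7))*2**2 = (-108 - 18*sqrt(7))*4 = -432 - 72*sqrt(7)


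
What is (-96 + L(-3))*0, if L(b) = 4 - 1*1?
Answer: 0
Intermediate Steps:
L(b) = 3 (L(b) = 4 - 1 = 3)
(-96 + L(-3))*0 = (-96 + 3)*0 = -93*0 = 0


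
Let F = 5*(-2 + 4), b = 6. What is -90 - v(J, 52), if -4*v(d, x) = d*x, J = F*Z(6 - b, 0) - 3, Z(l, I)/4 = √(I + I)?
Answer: -129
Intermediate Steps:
F = 10 (F = 5*2 = 10)
Z(l, I) = 4*√2*√I (Z(l, I) = 4*√(I + I) = 4*√(2*I) = 4*(√2*√I) = 4*√2*√I)
J = -3 (J = 10*(4*√2*√0) - 3 = 10*(4*√2*0) - 3 = 10*0 - 3 = 0 - 3 = -3)
v(d, x) = -d*x/4
-90 - v(J, 52) = -90 - (-1)*(-3)*52/4 = -90 - 1*39 = -90 - 39 = -129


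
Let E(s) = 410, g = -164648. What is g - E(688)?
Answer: -165058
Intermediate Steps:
g - E(688) = -164648 - 1*410 = -164648 - 410 = -165058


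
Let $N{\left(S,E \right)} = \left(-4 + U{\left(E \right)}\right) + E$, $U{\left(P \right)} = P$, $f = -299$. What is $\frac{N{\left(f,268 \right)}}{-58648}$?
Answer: $- \frac{133}{14662} \approx -0.0090711$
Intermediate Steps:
$N{\left(S,E \right)} = -4 + 2 E$ ($N{\left(S,E \right)} = \left(-4 + E\right) + E = -4 + 2 E$)
$\frac{N{\left(f,268 \right)}}{-58648} = \frac{-4 + 2 \cdot 268}{-58648} = \left(-4 + 536\right) \left(- \frac{1}{58648}\right) = 532 \left(- \frac{1}{58648}\right) = - \frac{133}{14662}$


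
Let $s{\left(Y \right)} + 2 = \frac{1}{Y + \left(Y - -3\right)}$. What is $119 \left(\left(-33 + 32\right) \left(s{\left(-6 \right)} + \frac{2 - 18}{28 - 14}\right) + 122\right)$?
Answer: $\frac{134147}{9} \approx 14905.0$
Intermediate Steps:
$s{\left(Y \right)} = -2 + \frac{1}{3 + 2 Y}$ ($s{\left(Y \right)} = -2 + \frac{1}{Y + \left(Y - -3\right)} = -2 + \frac{1}{Y + \left(Y + 3\right)} = -2 + \frac{1}{Y + \left(3 + Y\right)} = -2 + \frac{1}{3 + 2 Y}$)
$119 \left(\left(-33 + 32\right) \left(s{\left(-6 \right)} + \frac{2 - 18}{28 - 14}\right) + 122\right) = 119 \left(\left(-33 + 32\right) \left(\frac{-5 - -24}{3 + 2 \left(-6\right)} + \frac{2 - 18}{28 - 14}\right) + 122\right) = 119 \left(- (\frac{-5 + 24}{3 - 12} - \frac{16}{14}) + 122\right) = 119 \left(- (\frac{1}{-9} \cdot 19 - \frac{8}{7}) + 122\right) = 119 \left(- (\left(- \frac{1}{9}\right) 19 - \frac{8}{7}) + 122\right) = 119 \left(- (- \frac{19}{9} - \frac{8}{7}) + 122\right) = 119 \left(\left(-1\right) \left(- \frac{205}{63}\right) + 122\right) = 119 \left(\frac{205}{63} + 122\right) = 119 \cdot \frac{7891}{63} = \frac{134147}{9}$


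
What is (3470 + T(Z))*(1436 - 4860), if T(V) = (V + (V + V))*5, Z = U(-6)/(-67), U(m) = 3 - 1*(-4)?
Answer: -795686240/67 ≈ -1.1876e+7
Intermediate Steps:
U(m) = 7 (U(m) = 3 + 4 = 7)
Z = -7/67 (Z = 7/(-67) = 7*(-1/67) = -7/67 ≈ -0.10448)
T(V) = 15*V (T(V) = (V + 2*V)*5 = (3*V)*5 = 15*V)
(3470 + T(Z))*(1436 - 4860) = (3470 + 15*(-7/67))*(1436 - 4860) = (3470 - 105/67)*(-3424) = (232385/67)*(-3424) = -795686240/67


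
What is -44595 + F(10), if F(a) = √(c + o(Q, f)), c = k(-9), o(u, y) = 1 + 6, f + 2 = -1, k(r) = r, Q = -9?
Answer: -44595 + I*√2 ≈ -44595.0 + 1.4142*I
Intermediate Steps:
f = -3 (f = -2 - 1 = -3)
o(u, y) = 7
c = -9
F(a) = I*√2 (F(a) = √(-9 + 7) = √(-2) = I*√2)
-44595 + F(10) = -44595 + I*√2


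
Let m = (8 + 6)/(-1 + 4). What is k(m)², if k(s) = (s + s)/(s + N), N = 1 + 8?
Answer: 784/1681 ≈ 0.46639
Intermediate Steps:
N = 9
m = 14/3 ≈ 4.6667
k(s) = 2*s/(9 + s) (k(s) = (s + s)/(s + 9) = (2*s)/(9 + s) = 2*s/(9 + s))
k(m)² = (2*(14/3)/(9 + 14/3))² = (2*(14/3)/(41/3))² = (2*(14/3)*(3/41))² = (28/41)² = 784/1681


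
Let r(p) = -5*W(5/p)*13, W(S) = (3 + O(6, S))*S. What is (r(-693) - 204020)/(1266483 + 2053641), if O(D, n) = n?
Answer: -48989863465/797243115438 ≈ -0.061449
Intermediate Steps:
W(S) = S*(3 + S) (W(S) = (3 + S)*S = S*(3 + S))
r(p) = -325*(3 + 5/p)/p (r(p) = -5*5/p*(3 + 5/p)*13 = -25*(3 + 5/p)/p*13 = -325*(3 + 5/p)/p)
(r(-693) - 204020)/(1266483 + 2053641) = (325*(-5 - 3*(-693))/(-693)² - 204020)/(1266483 + 2053641) = (325*(1/480249)*(-5 + 2079) - 204020)/3320124 = (325*(1/480249)*2074 - 204020)*(1/3320124) = (674050/480249 - 204020)*(1/3320124) = -97979726930/480249*1/3320124 = -48989863465/797243115438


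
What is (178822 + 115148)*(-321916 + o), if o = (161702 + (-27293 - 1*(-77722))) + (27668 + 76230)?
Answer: -1730601390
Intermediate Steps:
o = 316029 (o = (161702 + (-27293 + 77722)) + 103898 = (161702 + 50429) + 103898 = 212131 + 103898 = 316029)
(178822 + 115148)*(-321916 + o) = (178822 + 115148)*(-321916 + 316029) = 293970*(-5887) = -1730601390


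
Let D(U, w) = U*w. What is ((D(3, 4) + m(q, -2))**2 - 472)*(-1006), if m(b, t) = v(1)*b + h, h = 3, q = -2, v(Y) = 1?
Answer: 304818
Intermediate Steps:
m(b, t) = 3 + b (m(b, t) = 1*b + 3 = b + 3 = 3 + b)
((D(3, 4) + m(q, -2))**2 - 472)*(-1006) = ((3*4 + (3 - 2))**2 - 472)*(-1006) = ((12 + 1)**2 - 472)*(-1006) = (13**2 - 472)*(-1006) = (169 - 472)*(-1006) = -303*(-1006) = 304818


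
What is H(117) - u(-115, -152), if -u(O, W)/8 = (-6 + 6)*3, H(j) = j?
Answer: 117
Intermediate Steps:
u(O, W) = 0 (u(O, W) = -8*(-6 + 6)*3 = -0*3 = -8*0 = 0)
H(117) - u(-115, -152) = 117 - 1*0 = 117 + 0 = 117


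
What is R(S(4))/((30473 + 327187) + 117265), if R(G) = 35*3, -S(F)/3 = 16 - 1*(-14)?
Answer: 21/94985 ≈ 0.00022109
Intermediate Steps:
S(F) = -90 (S(F) = -3*(16 - 1*(-14)) = -3*(16 + 14) = -3*30 = -90)
R(G) = 105
R(S(4))/((30473 + 327187) + 117265) = 105/((30473 + 327187) + 117265) = 105/(357660 + 117265) = 105/474925 = 105*(1/474925) = 21/94985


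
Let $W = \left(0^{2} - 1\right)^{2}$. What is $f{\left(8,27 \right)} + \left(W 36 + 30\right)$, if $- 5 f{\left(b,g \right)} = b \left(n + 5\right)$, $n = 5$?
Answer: $50$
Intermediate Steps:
$W = 1$ ($W = \left(0 - 1\right)^{2} = \left(-1\right)^{2} = 1$)
$f{\left(b,g \right)} = - 2 b$ ($f{\left(b,g \right)} = - \frac{b \left(5 + 5\right)}{5} = - \frac{b 10}{5} = - \frac{10 b}{5} = - 2 b$)
$f{\left(8,27 \right)} + \left(W 36 + 30\right) = \left(-2\right) 8 + \left(1 \cdot 36 + 30\right) = -16 + \left(36 + 30\right) = -16 + 66 = 50$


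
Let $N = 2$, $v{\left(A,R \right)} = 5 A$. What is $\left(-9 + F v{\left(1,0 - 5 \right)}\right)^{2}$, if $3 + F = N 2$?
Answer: $16$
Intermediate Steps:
$F = 1$ ($F = -3 + 2 \cdot 2 = -3 + 4 = 1$)
$\left(-9 + F v{\left(1,0 - 5 \right)}\right)^{2} = \left(-9 + 1 \cdot 5 \cdot 1\right)^{2} = \left(-9 + 1 \cdot 5\right)^{2} = \left(-9 + 5\right)^{2} = \left(-4\right)^{2} = 16$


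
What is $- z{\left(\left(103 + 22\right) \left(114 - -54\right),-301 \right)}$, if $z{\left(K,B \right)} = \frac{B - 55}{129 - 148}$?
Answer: $- \frac{356}{19} \approx -18.737$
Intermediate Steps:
$z{\left(K,B \right)} = \frac{55}{19} - \frac{B}{19}$ ($z{\left(K,B \right)} = \frac{-55 + B}{-19} = \left(-55 + B\right) \left(- \frac{1}{19}\right) = \frac{55}{19} - \frac{B}{19}$)
$- z{\left(\left(103 + 22\right) \left(114 - -54\right),-301 \right)} = - (\frac{55}{19} - - \frac{301}{19}) = - (\frac{55}{19} + \frac{301}{19}) = \left(-1\right) \frac{356}{19} = - \frac{356}{19}$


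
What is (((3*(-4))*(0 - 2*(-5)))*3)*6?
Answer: -2160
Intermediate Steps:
(((3*(-4))*(0 - 2*(-5)))*3)*6 = (-12*(0 + 10)*3)*6 = (-12*10*3)*6 = -120*3*6 = -360*6 = -2160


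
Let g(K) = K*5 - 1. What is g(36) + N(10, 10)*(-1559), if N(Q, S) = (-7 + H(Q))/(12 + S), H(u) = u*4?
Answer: -4319/2 ≈ -2159.5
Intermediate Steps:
H(u) = 4*u
N(Q, S) = (-7 + 4*Q)/(12 + S)
g(K) = -1 + 5*K (g(K) = 5*K - 1 = -1 + 5*K)
g(36) + N(10, 10)*(-1559) = (-1 + 5*36) + ((-7 + 4*10)/(12 + 10))*(-1559) = (-1 + 180) + ((-7 + 40)/22)*(-1559) = 179 + ((1/22)*33)*(-1559) = 179 + (3/2)*(-1559) = 179 - 4677/2 = -4319/2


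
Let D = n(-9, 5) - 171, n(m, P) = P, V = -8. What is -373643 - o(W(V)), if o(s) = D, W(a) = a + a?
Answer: -373477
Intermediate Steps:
D = -166 (D = 5 - 171 = -166)
W(a) = 2*a
o(s) = -166
-373643 - o(W(V)) = -373643 - 1*(-166) = -373643 + 166 = -373477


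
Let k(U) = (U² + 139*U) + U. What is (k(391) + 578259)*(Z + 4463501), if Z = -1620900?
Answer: 2233943273880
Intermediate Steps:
k(U) = U² + 140*U
(k(391) + 578259)*(Z + 4463501) = (391*(140 + 391) + 578259)*(-1620900 + 4463501) = (391*531 + 578259)*2842601 = (207621 + 578259)*2842601 = 785880*2842601 = 2233943273880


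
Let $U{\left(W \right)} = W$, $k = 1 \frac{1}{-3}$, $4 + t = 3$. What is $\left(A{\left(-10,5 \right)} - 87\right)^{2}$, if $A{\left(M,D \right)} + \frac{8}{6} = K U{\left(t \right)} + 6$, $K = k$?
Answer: $6724$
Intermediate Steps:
$t = -1$ ($t = -4 + 3 = -1$)
$k = - \frac{1}{3}$ ($k = 1 \left(- \frac{1}{3}\right) = - \frac{1}{3} \approx -0.33333$)
$K = - \frac{1}{3} \approx -0.33333$
$A{\left(M,D \right)} = 5$ ($A{\left(M,D \right)} = - \frac{4}{3} + \left(\left(- \frac{1}{3}\right) \left(-1\right) + 6\right) = - \frac{4}{3} + \left(\frac{1}{3} + 6\right) = - \frac{4}{3} + \frac{19}{3} = 5$)
$\left(A{\left(-10,5 \right)} - 87\right)^{2} = \left(5 - 87\right)^{2} = \left(-82\right)^{2} = 6724$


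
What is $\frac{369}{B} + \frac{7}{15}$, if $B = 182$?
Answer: $\frac{6809}{2730} \approx 2.4941$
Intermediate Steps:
$\frac{369}{B} + \frac{7}{15} = \frac{369}{182} + \frac{7}{15} = \frac{6809}{2730}$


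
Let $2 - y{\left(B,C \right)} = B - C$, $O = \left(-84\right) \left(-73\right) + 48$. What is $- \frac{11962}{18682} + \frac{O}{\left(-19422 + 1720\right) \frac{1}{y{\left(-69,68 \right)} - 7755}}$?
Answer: $\frac{219772925209}{82677191} \approx 2658.2$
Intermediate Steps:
$O = 6180$ ($O = 6132 + 48 = 6180$)
$y{\left(B,C \right)} = 2 + C - B$ ($y{\left(B,C \right)} = 2 - \left(B - C\right) = 2 + C - B$)
$- \frac{11962}{18682} + \frac{O}{\left(-19422 + 1720\right) \frac{1}{y{\left(-69,68 \right)} - 7755}} = - \frac{11962}{18682} + \frac{6180}{\left(-19422 + 1720\right) \frac{1}{\left(2 + 68 - -69\right) - 7755}} = \left(-11962\right) \frac{1}{18682} + \frac{6180}{\left(-17702\right) \frac{1}{\left(2 + 68 + 69\right) - 7755}} = - \frac{5981}{9341} + \frac{6180}{\left(-17702\right) \frac{1}{139 - 7755}} = - \frac{5981}{9341} + \frac{6180}{\left(-17702\right) \frac{1}{-7616}} = - \frac{5981}{9341} + \frac{6180}{\left(-17702\right) \left(- \frac{1}{7616}\right)} = - \frac{5981}{9341} + \frac{6180}{\frac{8851}{3808}} = - \frac{5981}{9341} + 6180 \cdot \frac{3808}{8851} = - \frac{5981}{9341} + \frac{23533440}{8851} = \frac{219772925209}{82677191}$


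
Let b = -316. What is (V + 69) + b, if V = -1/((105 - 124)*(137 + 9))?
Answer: -685177/2774 ≈ -247.00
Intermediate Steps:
V = 1/2774 (V = -1/((-19*146)) = -1/(-2774) = -1*(-1/2774) = 1/2774 ≈ 0.00036049)
(V + 69) + b = (1/2774 + 69) - 316 = 191407/2774 - 316 = -685177/2774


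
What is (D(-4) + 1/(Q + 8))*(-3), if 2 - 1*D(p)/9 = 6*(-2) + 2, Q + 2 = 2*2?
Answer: -3243/10 ≈ -324.30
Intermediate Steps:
Q = 2 (Q = -2 + 2*2 = -2 + 4 = 2)
D(p) = 108 (D(p) = 18 - 9*(6*(-2) + 2) = 18 - 9*(-12 + 2) = 18 - 9*(-10) = 18 + 90 = 108)
(D(-4) + 1/(Q + 8))*(-3) = (108 + 1/(2 + 8))*(-3) = (108 + 1/10)*(-3) = (108 + ⅒)*(-3) = (1081/10)*(-3) = -3243/10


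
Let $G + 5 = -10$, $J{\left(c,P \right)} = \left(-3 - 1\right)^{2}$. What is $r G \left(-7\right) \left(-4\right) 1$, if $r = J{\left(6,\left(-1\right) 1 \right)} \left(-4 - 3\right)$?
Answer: $47040$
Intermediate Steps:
$J{\left(c,P \right)} = 16$ ($J{\left(c,P \right)} = \left(-4\right)^{2} = 16$)
$G = -15$ ($G = -5 - 10 = -15$)
$r = -112$ ($r = 16 \left(-4 - 3\right) = 16 \left(-7\right) = -112$)
$r G \left(-7\right) \left(-4\right) 1 = \left(-112\right) \left(-15\right) \left(-7\right) \left(-4\right) 1 = 1680 \cdot 28 \cdot 1 = 1680 \cdot 28 = 47040$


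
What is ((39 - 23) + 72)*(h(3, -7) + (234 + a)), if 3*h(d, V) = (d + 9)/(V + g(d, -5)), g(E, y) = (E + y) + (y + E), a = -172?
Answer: 5424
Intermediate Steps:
g(E, y) = 2*E + 2*y (g(E, y) = (E + y) + (E + y) = 2*E + 2*y)
h(d, V) = (9 + d)/(3*(-10 + V + 2*d)) (h(d, V) = ((d + 9)/(V + (2*d + 2*(-5))))/3 = ((9 + d)/(V + (2*d - 10)))/3 = ((9 + d)/(V + (-10 + 2*d)))/3 = ((9 + d)/(-10 + V + 2*d))/3 = (9 + d)/(3*(-10 + V + 2*d)))
((39 - 23) + 72)*(h(3, -7) + (234 + a)) = ((39 - 23) + 72)*((9 + 3)/(3*(-10 - 7 + 2*3)) + (234 - 172)) = (16 + 72)*((1/3)*12/(-10 - 7 + 6) + 62) = 88*((1/3)*12/(-11) + 62) = 88*((1/3)*(-1/11)*12 + 62) = 88*(-4/11 + 62) = 88*(678/11) = 5424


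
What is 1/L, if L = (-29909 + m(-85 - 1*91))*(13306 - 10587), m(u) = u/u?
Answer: -1/81319852 ≈ -1.2297e-8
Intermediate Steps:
m(u) = 1
L = -81319852 (L = (-29909 + 1)*(13306 - 10587) = -29908*2719 = -81319852)
1/L = 1/(-81319852) = -1/81319852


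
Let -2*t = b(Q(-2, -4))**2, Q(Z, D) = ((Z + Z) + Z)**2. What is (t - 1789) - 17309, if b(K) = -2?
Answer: -19100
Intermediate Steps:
Q(Z, D) = 9*Z**2 (Q(Z, D) = (2*Z + Z)**2 = (3*Z)**2 = 9*Z**2)
t = -2 (t = -1/2*(-2)**2 = -1/2*4 = -2)
(t - 1789) - 17309 = (-2 - 1789) - 17309 = -1791 - 17309 = -19100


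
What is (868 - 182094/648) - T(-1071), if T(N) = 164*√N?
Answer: 63395/108 - 492*I*√119 ≈ 586.99 - 5367.1*I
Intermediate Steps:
(868 - 182094/648) - T(-1071) = (868 - 182094/648) - 164*√(-1071) = (868 - 182094/648) - 164*3*I*√119 = (868 - 682*89/216) - 492*I*√119 = (868 - 30349/108) - 492*I*√119 = 63395/108 - 492*I*√119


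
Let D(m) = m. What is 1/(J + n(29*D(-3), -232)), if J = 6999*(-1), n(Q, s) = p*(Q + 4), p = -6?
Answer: -1/6501 ≈ -0.00015382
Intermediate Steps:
n(Q, s) = -24 - 6*Q (n(Q, s) = -6*(Q + 4) = -6*(4 + Q) = -24 - 6*Q)
J = -6999
1/(J + n(29*D(-3), -232)) = 1/(-6999 + (-24 - 174*(-3))) = 1/(-6999 + (-24 - 6*(-87))) = 1/(-6999 + (-24 + 522)) = 1/(-6999 + 498) = 1/(-6501) = -1/6501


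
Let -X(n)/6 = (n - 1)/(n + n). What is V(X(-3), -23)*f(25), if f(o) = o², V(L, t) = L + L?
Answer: -5000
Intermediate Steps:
X(n) = -3*(-1 + n)/n (X(n) = -6*(n - 1)/(n + n) = -6*(-1 + n)/(2*n) = -6*(-1 + n)*1/(2*n) = -3*(-1 + n)/n)
V(L, t) = 2*L
V(X(-3), -23)*f(25) = (2*(-3 + 3/(-3)))*25² = (2*(-3 + 3*(-⅓)))*625 = (2*(-3 - 1))*625 = (2*(-4))*625 = -8*625 = -5000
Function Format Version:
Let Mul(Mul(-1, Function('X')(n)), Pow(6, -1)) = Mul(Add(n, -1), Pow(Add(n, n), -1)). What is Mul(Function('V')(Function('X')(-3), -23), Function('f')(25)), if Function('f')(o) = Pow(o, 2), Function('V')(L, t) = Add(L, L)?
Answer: -5000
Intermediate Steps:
Function('X')(n) = Mul(-3, Pow(n, -1), Add(-1, n)) (Function('X')(n) = Mul(-6, Mul(Add(n, -1), Pow(Add(n, n), -1))) = Mul(-6, Mul(Add(-1, n), Pow(Mul(2, n), -1))) = Mul(-6, Mul(Add(-1, n), Mul(Rational(1, 2), Pow(n, -1)))) = Mul(-6, Mul(Rational(1, 2), Pow(n, -1), Add(-1, n))) = Mul(-3, Pow(n, -1), Add(-1, n)))
Function('V')(L, t) = Mul(2, L)
Mul(Function('V')(Function('X')(-3), -23), Function('f')(25)) = Mul(Mul(2, Add(-3, Mul(3, Pow(-3, -1)))), Pow(25, 2)) = Mul(Mul(2, Add(-3, Mul(3, Rational(-1, 3)))), 625) = Mul(Mul(2, Add(-3, -1)), 625) = Mul(Mul(2, -4), 625) = Mul(-8, 625) = -5000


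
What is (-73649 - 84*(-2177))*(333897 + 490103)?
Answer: 89996456000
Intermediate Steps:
(-73649 - 84*(-2177))*(333897 + 490103) = (-73649 + 182868)*824000 = 109219*824000 = 89996456000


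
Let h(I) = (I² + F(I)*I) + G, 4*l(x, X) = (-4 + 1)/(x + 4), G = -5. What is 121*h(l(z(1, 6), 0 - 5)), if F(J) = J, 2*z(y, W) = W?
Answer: -236071/392 ≈ -602.22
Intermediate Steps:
z(y, W) = W/2
l(x, X) = -3/(4*(4 + x)) (l(x, X) = ((-4 + 1)/(x + 4))/4 = (-3/(4 + x))/4 = -3/(4*(4 + x)))
h(I) = -5 + 2*I² (h(I) = (I² + I*I) - 5 = (I² + I²) - 5 = 2*I² - 5 = -5 + 2*I²)
121*h(l(z(1, 6), 0 - 5)) = 121*(-5 + 2*(-3/(16 + 4*((½)*6)))²) = 121*(-5 + 2*(-3/(16 + 4*3))²) = 121*(-5 + 2*(-3/(16 + 12))²) = 121*(-5 + 2*(-3/28)²) = 121*(-5 + 2*(9/784)) = 121*(-5 + 9/392) = 121*(-1951/392) = -236071/392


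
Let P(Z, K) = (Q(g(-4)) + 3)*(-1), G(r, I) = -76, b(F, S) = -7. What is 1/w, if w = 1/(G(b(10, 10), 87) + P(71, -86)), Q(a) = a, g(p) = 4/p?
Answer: -78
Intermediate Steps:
P(Z, K) = -2 (P(Z, K) = (4/(-4) + 3)*(-1) = (4*(-1/4) + 3)*(-1) = (-1 + 3)*(-1) = 2*(-1) = -2)
w = -1/78 (w = 1/(-76 - 2) = 1/(-78) = -1/78 ≈ -0.012821)
1/w = 1/(-1/78) = -78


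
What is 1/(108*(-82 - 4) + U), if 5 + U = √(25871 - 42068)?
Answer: -9293/86376046 - I*√16197/86376046 ≈ -0.00010759 - 1.4734e-6*I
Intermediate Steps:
U = -5 + I*√16197 (U = -5 + √(25871 - 42068) = -5 + √(-16197) = -5 + I*√16197 ≈ -5.0 + 127.27*I)
1/(108*(-82 - 4) + U) = 1/(108*(-82 - 4) + (-5 + I*√16197)) = 1/(108*(-86) + (-5 + I*√16197)) = 1/(-9288 + (-5 + I*√16197)) = 1/(-9293 + I*√16197)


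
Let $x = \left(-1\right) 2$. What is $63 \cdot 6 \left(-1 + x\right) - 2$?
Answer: $-1136$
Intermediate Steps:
$x = -2$
$63 \cdot 6 \left(-1 + x\right) - 2 = 63 \cdot 6 \left(-1 - 2\right) - 2 = 63 \cdot 6 \left(-3\right) - 2 = 63 \left(-18\right) - 2 = -1134 - 2 = -1136$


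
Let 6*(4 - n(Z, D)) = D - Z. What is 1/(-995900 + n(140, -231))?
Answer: -6/5975005 ≈ -1.0042e-6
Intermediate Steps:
n(Z, D) = 4 - D/6 + Z/6 (n(Z, D) = 4 - (D - Z)/6 = 4 + (-D/6 + Z/6) = 4 - D/6 + Z/6)
1/(-995900 + n(140, -231)) = 1/(-995900 + (4 - ⅙*(-231) + (⅙)*140)) = 1/(-995900 + (4 + 77/2 + 70/3)) = 1/(-995900 + 395/6) = 1/(-5975005/6) = -6/5975005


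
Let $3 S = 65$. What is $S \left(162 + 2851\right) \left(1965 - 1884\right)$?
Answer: $5287815$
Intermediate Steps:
$S = \frac{65}{3}$ ($S = \frac{1}{3} \cdot 65 = \frac{65}{3} \approx 21.667$)
$S \left(162 + 2851\right) \left(1965 - 1884\right) = \frac{65 \left(162 + 2851\right) \left(1965 - 1884\right)}{3} = \frac{65 \cdot 3013 \cdot 81}{3} = \frac{65}{3} \cdot 244053 = 5287815$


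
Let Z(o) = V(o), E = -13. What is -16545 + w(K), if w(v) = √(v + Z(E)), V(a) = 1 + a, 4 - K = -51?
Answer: -16545 + √43 ≈ -16538.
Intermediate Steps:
K = 55 (K = 4 - 1*(-51) = 4 + 51 = 55)
Z(o) = 1 + o
w(v) = √(-12 + v) (w(v) = √(v + (1 - 13)) = √(v - 12) = √(-12 + v))
-16545 + w(K) = -16545 + √(-12 + 55) = -16545 + √43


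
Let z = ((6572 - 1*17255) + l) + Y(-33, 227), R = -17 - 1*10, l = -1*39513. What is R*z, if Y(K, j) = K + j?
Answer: 1350054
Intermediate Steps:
l = -39513
R = -27 (R = -17 - 10 = -27)
z = -50002 (z = ((6572 - 1*17255) - 39513) + (-33 + 227) = ((6572 - 17255) - 39513) + 194 = (-10683 - 39513) + 194 = -50196 + 194 = -50002)
R*z = -27*(-50002) = 1350054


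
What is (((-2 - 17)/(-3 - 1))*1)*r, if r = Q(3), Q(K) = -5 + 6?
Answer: 19/4 ≈ 4.7500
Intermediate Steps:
Q(K) = 1
r = 1
(((-2 - 17)/(-3 - 1))*1)*r = (((-2 - 17)/(-3 - 1))*1)*1 = (-19/(-4)*1)*1 = (-19*(-¼)*1)*1 = ((19/4)*1)*1 = (19/4)*1 = 19/4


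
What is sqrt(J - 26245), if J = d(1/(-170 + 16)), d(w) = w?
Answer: I*sqrt(622426574)/154 ≈ 162.0*I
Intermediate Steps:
J = -1/154 (J = 1/(-170 + 16) = 1/(-154) = -1/154 ≈ -0.0064935)
sqrt(J - 26245) = sqrt(-1/154 - 26245) = sqrt(-4041731/154) = I*sqrt(622426574)/154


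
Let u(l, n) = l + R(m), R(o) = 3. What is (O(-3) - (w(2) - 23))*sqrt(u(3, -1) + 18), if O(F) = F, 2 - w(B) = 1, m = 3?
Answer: 38*sqrt(6) ≈ 93.081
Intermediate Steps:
w(B) = 1 (w(B) = 2 - 1*1 = 2 - 1 = 1)
u(l, n) = 3 + l (u(l, n) = l + 3 = 3 + l)
(O(-3) - (w(2) - 23))*sqrt(u(3, -1) + 18) = (-3 - (1 - 23))*sqrt((3 + 3) + 18) = (-3 - 1*(-22))*sqrt(6 + 18) = (-3 + 22)*sqrt(24) = 19*(2*sqrt(6)) = 38*sqrt(6)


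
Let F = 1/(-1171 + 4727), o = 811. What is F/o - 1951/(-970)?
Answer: 2813260543/1398699260 ≈ 2.0113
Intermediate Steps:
F = 1/3556 ≈ 0.00028121
F/o - 1951/(-970) = (1/3556)/811 - 1951/(-970) = (1/3556)*(1/811) - 1951*(-1/970) = 1/2883916 + 1951/970 = 2813260543/1398699260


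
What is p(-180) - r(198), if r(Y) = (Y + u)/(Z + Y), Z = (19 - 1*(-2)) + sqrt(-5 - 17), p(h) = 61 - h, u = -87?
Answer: 11539594/47983 + 111*I*sqrt(22)/47983 ≈ 240.49 + 0.01085*I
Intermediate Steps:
Z = 21 + I*sqrt(22) (Z = (19 + 2) + sqrt(-22) = 21 + I*sqrt(22) ≈ 21.0 + 4.6904*I)
r(Y) = (-87 + Y)/(21 + Y + I*sqrt(22)) (r(Y) = (Y - 87)/((21 + I*sqrt(22)) + Y) = (-87 + Y)/(21 + Y + I*sqrt(22)))
p(-180) - r(198) = (61 - 1*(-180)) - (-87 + 198)/(21 + 198 + I*sqrt(22)) = (61 + 180) - 111/(219 + I*sqrt(22)) = 241 - 111/(219 + I*sqrt(22))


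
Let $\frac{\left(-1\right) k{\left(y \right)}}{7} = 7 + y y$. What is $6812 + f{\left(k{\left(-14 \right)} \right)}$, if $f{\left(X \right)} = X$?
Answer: $5391$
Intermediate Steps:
$k{\left(y \right)} = -49 - 7 y^{2}$ ($k{\left(y \right)} = - 7 \left(7 + y y\right) = - 7 \left(7 + y^{2}\right) = -49 - 7 y^{2}$)
$6812 + f{\left(k{\left(-14 \right)} \right)} = 6812 - \left(49 + 7 \left(-14\right)^{2}\right) = 6812 - 1421 = 5391$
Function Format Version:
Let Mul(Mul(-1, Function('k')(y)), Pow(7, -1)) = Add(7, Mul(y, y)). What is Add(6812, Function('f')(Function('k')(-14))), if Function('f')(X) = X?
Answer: 5391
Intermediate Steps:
Function('k')(y) = Add(-49, Mul(-7, Pow(y, 2))) (Function('k')(y) = Mul(-7, Add(7, Mul(y, y))) = Mul(-7, Add(7, Pow(y, 2))) = Add(-49, Mul(-7, Pow(y, 2))))
Add(6812, Function('f')(Function('k')(-14))) = Add(6812, Add(-49, Mul(-7, Pow(-14, 2)))) = Add(6812, Add(-49, Mul(-7, 196))) = Add(6812, Add(-49, -1372)) = Add(6812, -1421) = 5391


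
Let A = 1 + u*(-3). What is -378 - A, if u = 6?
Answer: -361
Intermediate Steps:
A = -17 (A = 1 + 6*(-3) = 1 - 18 = -17)
-378 - A = -378 - 1*(-17) = -378 + 17 = -361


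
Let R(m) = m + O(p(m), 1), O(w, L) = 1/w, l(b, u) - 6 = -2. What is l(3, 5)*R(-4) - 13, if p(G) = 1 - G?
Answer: -141/5 ≈ -28.200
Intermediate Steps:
l(b, u) = 4 (l(b, u) = 6 - 2 = 4)
R(m) = m + 1/(1 - m)
l(3, 5)*R(-4) - 13 = 4*((-1 - 4*(-1 - 4))/(-1 - 4)) - 13 = 4*((-1 - 4*(-5))/(-5)) - 13 = 4*(-(-1 + 20)/5) - 13 = 4*(-⅕*19) - 13 = 4*(-19/5) - 13 = -76/5 - 13 = -141/5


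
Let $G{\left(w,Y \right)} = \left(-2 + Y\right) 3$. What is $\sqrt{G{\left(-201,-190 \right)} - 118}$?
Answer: $i \sqrt{694} \approx 26.344 i$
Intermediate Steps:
$G{\left(w,Y \right)} = -6 + 3 Y$
$\sqrt{G{\left(-201,-190 \right)} - 118} = \sqrt{\left(-6 + 3 \left(-190\right)\right) - 118} = \sqrt{\left(-6 - 570\right) - 118} = \sqrt{-576 - 118} = \sqrt{-694} = i \sqrt{694}$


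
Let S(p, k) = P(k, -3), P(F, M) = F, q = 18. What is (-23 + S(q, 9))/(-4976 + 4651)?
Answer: 14/325 ≈ 0.043077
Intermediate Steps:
S(p, k) = k
(-23 + S(q, 9))/(-4976 + 4651) = (-23 + 9)/(-4976 + 4651) = -14/(-325) = -14*(-1/325) = 14/325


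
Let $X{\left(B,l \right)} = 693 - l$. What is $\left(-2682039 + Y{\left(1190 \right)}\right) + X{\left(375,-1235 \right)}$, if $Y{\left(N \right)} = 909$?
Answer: $-2679202$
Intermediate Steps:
$\left(-2682039 + Y{\left(1190 \right)}\right) + X{\left(375,-1235 \right)} = \left(-2682039 + 909\right) + \left(693 - -1235\right) = -2681130 + \left(693 + 1235\right) = -2681130 + 1928 = -2679202$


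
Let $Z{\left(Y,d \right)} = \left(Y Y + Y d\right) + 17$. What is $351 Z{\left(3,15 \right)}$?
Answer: $24921$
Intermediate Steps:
$Z{\left(Y,d \right)} = 17 + Y^{2} + Y d$ ($Z{\left(Y,d \right)} = \left(Y^{2} + Y d\right) + 17 = 17 + Y^{2} + Y d$)
$351 Z{\left(3,15 \right)} = 351 \left(17 + 3^{2} + 3 \cdot 15\right) = 351 \left(17 + 9 + 45\right) = 351 \cdot 71 = 24921$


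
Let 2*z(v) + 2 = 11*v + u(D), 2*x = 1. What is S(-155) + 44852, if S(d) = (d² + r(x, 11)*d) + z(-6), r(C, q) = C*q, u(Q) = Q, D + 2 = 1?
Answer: 67990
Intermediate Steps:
D = -1 (D = -2 + 1 = -1)
x = ½ (x = (½)*1 = ½ ≈ 0.50000)
z(v) = -3/2 + 11*v/2 (z(v) = -1 + (11*v - 1)/2 = -1 + (-1 + 11*v)/2 = -1 + (-½ + 11*v/2) = -3/2 + 11*v/2)
S(d) = -69/2 + d² + 11*d/2 (S(d) = (d² + ((½)*11)*d) + (-3/2 + (11/2)*(-6)) = (d² + 11*d/2) + (-3/2 - 33) = (d² + 11*d/2) - 69/2 = -69/2 + d² + 11*d/2)
S(-155) + 44852 = (-69/2 + (-155)² + (11/2)*(-155)) + 44852 = (-69/2 + 24025 - 1705/2) + 44852 = 23138 + 44852 = 67990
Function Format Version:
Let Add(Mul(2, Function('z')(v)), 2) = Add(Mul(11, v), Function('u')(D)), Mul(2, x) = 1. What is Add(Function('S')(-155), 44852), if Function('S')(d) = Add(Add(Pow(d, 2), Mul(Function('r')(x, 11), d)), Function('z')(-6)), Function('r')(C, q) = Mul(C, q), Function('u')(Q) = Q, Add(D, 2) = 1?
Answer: 67990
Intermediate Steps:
D = -1 (D = Add(-2, 1) = -1)
x = Rational(1, 2) (x = Mul(Rational(1, 2), 1) = Rational(1, 2) ≈ 0.50000)
Function('z')(v) = Add(Rational(-3, 2), Mul(Rational(11, 2), v)) (Function('z')(v) = Add(-1, Mul(Rational(1, 2), Add(Mul(11, v), -1))) = Add(-1, Mul(Rational(1, 2), Add(-1, Mul(11, v)))) = Add(-1, Add(Rational(-1, 2), Mul(Rational(11, 2), v))) = Add(Rational(-3, 2), Mul(Rational(11, 2), v)))
Function('S')(d) = Add(Rational(-69, 2), Pow(d, 2), Mul(Rational(11, 2), d)) (Function('S')(d) = Add(Add(Pow(d, 2), Mul(Mul(Rational(1, 2), 11), d)), Add(Rational(-3, 2), Mul(Rational(11, 2), -6))) = Add(Add(Pow(d, 2), Mul(Rational(11, 2), d)), Add(Rational(-3, 2), -33)) = Add(Add(Pow(d, 2), Mul(Rational(11, 2), d)), Rational(-69, 2)) = Add(Rational(-69, 2), Pow(d, 2), Mul(Rational(11, 2), d)))
Add(Function('S')(-155), 44852) = Add(Add(Rational(-69, 2), Pow(-155, 2), Mul(Rational(11, 2), -155)), 44852) = Add(Add(Rational(-69, 2), 24025, Rational(-1705, 2)), 44852) = Add(23138, 44852) = 67990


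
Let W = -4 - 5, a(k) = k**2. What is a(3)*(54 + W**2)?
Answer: 1215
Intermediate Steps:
W = -9
a(3)*(54 + W**2) = 3**2*(54 + (-9)**2) = 9*(54 + 81) = 9*135 = 1215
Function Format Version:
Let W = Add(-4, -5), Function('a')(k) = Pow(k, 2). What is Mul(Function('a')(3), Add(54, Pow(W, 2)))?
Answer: 1215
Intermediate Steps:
W = -9
Mul(Function('a')(3), Add(54, Pow(W, 2))) = Mul(Pow(3, 2), Add(54, Pow(-9, 2))) = Mul(9, Add(54, 81)) = Mul(9, 135) = 1215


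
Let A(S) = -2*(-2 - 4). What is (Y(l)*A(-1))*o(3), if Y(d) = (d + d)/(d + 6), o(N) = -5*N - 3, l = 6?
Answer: -216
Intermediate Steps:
A(S) = 12 (A(S) = -2*(-6) = 12)
o(N) = -3 - 5*N
Y(d) = 2*d/(6 + d) (Y(d) = (2*d)/(6 + d) = 2*d/(6 + d))
(Y(l)*A(-1))*o(3) = ((2*6/(6 + 6))*12)*(-3 - 5*3) = ((2*6/12)*12)*(-3 - 15) = ((2*6*(1/12))*12)*(-18) = (1*12)*(-18) = 12*(-18) = -216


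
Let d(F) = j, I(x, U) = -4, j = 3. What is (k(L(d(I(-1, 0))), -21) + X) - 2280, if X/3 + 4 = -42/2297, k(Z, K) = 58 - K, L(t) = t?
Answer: -5083387/2297 ≈ -2213.1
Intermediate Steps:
d(F) = 3
X = -27690/2297 (X = -12 + 3*(-42/2297) = -12 - 126/2297 = -27690/2297 ≈ -12.055)
(k(L(d(I(-1, 0))), -21) + X) - 2280 = ((58 - 1*(-21)) - 27690/2297) - 2280 = ((58 + 21) - 27690/2297) - 2280 = (79 - 27690/2297) - 2280 = 153773/2297 - 2280 = -5083387/2297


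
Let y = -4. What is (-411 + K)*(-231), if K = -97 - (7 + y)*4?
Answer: 120120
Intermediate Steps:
K = -109 (K = -97 - (7 - 4)*4 = -97 - 3*4 = -97 - 1*12 = -97 - 12 = -109)
(-411 + K)*(-231) = (-411 - 109)*(-231) = -520*(-231) = 120120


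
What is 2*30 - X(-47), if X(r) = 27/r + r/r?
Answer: 2800/47 ≈ 59.574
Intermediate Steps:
X(r) = 1 + 27/r (X(r) = 27/r + 1 = 1 + 27/r)
2*30 - X(-47) = 2*30 - (27 - 47)/(-47) = 60 - (-1)*(-20)/47 = 60 - 1*20/47 = 60 - 20/47 = 2800/47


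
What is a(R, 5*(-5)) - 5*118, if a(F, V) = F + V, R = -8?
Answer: -623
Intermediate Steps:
a(R, 5*(-5)) - 5*118 = (-8 + 5*(-5)) - 5*118 = (-8 - 25) - 590 = -33 - 590 = -623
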